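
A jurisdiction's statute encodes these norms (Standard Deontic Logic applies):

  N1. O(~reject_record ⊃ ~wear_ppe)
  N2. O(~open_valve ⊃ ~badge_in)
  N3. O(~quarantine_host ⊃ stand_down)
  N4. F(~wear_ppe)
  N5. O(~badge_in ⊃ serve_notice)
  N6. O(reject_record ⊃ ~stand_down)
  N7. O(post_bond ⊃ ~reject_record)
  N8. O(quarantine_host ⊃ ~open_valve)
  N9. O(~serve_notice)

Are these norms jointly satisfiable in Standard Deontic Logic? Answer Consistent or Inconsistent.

Premise 9 gives O(~serve_notice).
The contrapositive of premise 5 (O(~badge_in ⊃ serve_notice)) is O(~serve_notice ⊃ badge_in), and O(~serve_notice) is already established, so O(badge_in).
Premise 2, O(~open_valve ⊃ ~badge_in), contraposes to O(badge_in ⊃ open_valve); with O(badge_in) we get O(open_valve).
The contrapositive of premise 8 (O(quarantine_host ⊃ ~open_valve)) is O(open_valve ⊃ ~quarantine_host), and O(open_valve) is already established, so O(~quarantine_host).
Premise 3 is O(~quarantine_host ⊃ stand_down); since O(~quarantine_host), deontic closure gives O(stand_down).
The contrapositive of premise 6 (O(reject_record ⊃ ~stand_down)) is O(stand_down ⊃ ~reject_record), and O(stand_down) is already established, so O(~reject_record).
From O(~reject_record) and premise 1, O(~reject_record ⊃ ~wear_ppe), we obtain O(~wear_ppe).
Yet premise 4 is F(~wear_ppe), i.e. O(wear_ppe).
We now have both O(~wear_ppe) and O(wear_ppe) — wear_ppe is simultaneously obligatory and forbidden, violating the D-axiom.

Inconsistent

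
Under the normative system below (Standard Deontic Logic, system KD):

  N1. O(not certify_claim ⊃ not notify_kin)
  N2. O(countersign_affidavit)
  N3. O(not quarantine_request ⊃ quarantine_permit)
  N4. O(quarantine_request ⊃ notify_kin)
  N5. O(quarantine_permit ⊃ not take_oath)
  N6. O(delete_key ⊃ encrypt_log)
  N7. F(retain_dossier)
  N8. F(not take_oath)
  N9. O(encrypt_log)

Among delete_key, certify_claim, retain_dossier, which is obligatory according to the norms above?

certify_claim

F(not take_oath) at premise 8 means O(take_oath).
Premise 5 is O(quarantine_permit ⊃ not take_oath); contrapositively O(take_oath ⊃ not quarantine_permit). Since O(take_oath) holds, K gives O(not quarantine_permit).
The contrapositive of premise 3 (O(not quarantine_request ⊃ quarantine_permit)) is O(not quarantine_permit ⊃ quarantine_request), and O(not quarantine_permit) is already established, so O(quarantine_request).
With premise 4, O(quarantine_request ⊃ notify_kin), the K-axiom yields O(notify_kin).
Premise 1, O(not certify_claim ⊃ not notify_kin), contraposes to O(notify_kin ⊃ certify_claim); with O(notify_kin) we get O(certify_claim).
So O(certify_claim) holds — certify_claim is obligatory. None of the other listed options is made obligatory by any chain of premises.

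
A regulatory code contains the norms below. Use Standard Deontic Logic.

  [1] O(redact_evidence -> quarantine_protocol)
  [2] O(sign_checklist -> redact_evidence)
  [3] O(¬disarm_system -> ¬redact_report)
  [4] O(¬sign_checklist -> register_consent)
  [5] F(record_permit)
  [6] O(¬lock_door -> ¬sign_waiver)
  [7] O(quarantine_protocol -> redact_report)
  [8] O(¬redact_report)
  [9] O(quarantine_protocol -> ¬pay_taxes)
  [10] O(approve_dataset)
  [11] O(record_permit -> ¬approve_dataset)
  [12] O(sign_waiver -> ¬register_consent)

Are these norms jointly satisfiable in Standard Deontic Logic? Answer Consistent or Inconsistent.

Consistent

Premise 11 is O(record_permit -> ¬approve_dataset), but O(record_permit) is not derivable from the premises, so it does not yield O(¬approve_dataset).
So O(¬approve_dataset) is not derivable, and the apparent clash with O(approve_dataset) does not arise.
A world satisfying every obligation exists (e.g. approve_dataset=true, disarm_system=false, lock_door=false, pay_taxes=false, quarantine_protocol=false, record_permit=false, redact_evidence=false, redact_report=false, register_consent=true, sign_checklist=false, sign_waiver=false); no atom is both obligatory and forbidden, so the set is consistent.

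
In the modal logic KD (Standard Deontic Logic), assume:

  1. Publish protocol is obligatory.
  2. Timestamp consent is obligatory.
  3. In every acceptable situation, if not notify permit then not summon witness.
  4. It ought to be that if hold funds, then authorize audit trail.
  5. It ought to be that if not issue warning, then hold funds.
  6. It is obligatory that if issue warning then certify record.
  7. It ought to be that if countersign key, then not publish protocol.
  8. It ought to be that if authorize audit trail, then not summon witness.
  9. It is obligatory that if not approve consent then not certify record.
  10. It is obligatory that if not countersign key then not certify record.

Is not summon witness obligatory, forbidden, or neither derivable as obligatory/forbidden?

Obligatory

From premise 1 we have O(publish_protocol).
Premise 7, O(countersign_key → ¬publish_protocol), contraposes to O(publish_protocol → ¬countersign_key); with O(publish_protocol) we get O(¬countersign_key).
From O(¬countersign_key) and premise 10, O(¬countersign_key → ¬certify_record), we obtain O(¬certify_record).
The contrapositive of premise 6 (O(issue_warning → certify_record)) is O(¬certify_record → ¬issue_warning), and O(¬certify_record) is already established, so O(¬issue_warning).
With premise 5, O(¬issue_warning → hold_funds), the K-axiom yields O(hold_funds).
From O(hold_funds) and premise 4, O(hold_funds → authorize_audit_trail), we obtain O(authorize_audit_trail).
Premise 8 is O(authorize_audit_trail → ¬summon_witness); since O(authorize_audit_trail), deontic closure gives O(¬summon_witness).
Premises 2, 3, 9 do not contribute to this derivation.
Hence ¬summon_witness is obligatory.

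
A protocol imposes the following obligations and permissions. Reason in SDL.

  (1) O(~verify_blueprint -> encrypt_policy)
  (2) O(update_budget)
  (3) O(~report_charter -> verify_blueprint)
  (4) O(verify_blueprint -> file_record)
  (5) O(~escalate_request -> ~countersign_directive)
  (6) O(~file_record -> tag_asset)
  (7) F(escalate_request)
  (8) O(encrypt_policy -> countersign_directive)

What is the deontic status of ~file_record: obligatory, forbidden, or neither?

Forbidden

Premise 7 is F(escalate_request), i.e. O(~escalate_request).
Applying K to premise 5 (O(~escalate_request -> ~countersign_directive)) and O(~escalate_request) yields O(~countersign_directive).
Premise 8, O(encrypt_policy -> countersign_directive), contraposes to O(~countersign_directive -> ~encrypt_policy); with O(~countersign_directive) we get O(~encrypt_policy).
Premise 1, O(~verify_blueprint -> encrypt_policy), contraposes to O(~encrypt_policy -> verify_blueprint); with O(~encrypt_policy) we get O(verify_blueprint).
Applying K to premise 4 (O(verify_blueprint -> file_record)) and O(verify_blueprint) yields O(file_record).
Premises 2, 3, 6 do not contribute to this derivation.
Thus O(file_record), which is F(~file_record): ~file_record is forbidden.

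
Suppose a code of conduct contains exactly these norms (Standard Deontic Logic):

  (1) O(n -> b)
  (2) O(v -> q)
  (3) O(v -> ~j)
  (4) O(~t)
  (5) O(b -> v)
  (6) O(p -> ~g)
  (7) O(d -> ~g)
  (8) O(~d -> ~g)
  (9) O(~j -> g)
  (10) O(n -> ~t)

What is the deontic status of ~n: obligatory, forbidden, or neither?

Obligatory

Premises 8 and 7 are O(~d -> ~g) and O(d -> ~g); every ideal world satisfies ~d or d, so in either case ~g holds — hence O(~g).
Premise 9 is O(~j -> g); contrapositively O(~g -> j). Since O(~g) holds, K gives O(j).
Premise 3 is O(v -> ~j); contrapositively O(j -> ~v). Since O(j) holds, K gives O(~v).
Premise 5, O(b -> v), contraposes to O(~v -> ~b); with O(~v) we get O(~b).
The contrapositive of premise 1 (O(n -> b)) is O(~b -> ~n), and O(~b) is already established, so O(~n).
Premises 2, 4, 6, 10 do not contribute to this derivation.
Hence ~n is obligatory.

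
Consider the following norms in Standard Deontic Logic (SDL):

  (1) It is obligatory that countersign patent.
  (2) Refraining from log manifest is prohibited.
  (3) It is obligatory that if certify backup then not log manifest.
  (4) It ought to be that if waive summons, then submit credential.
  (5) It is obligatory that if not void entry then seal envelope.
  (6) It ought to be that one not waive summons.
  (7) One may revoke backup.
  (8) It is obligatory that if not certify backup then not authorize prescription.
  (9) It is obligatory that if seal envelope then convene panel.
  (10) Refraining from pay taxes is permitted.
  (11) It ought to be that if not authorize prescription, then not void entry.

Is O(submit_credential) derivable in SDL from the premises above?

Premise 4 is O(waive_summons → submit_credential), but O(waive_summons) is not derivable from the premises, so it does not yield O(submit_credential).
No other premise forces O(submit_credential). An ideal world satisfying every premise can still have submit_credential false, so O(submit_credential) is not derivable.

No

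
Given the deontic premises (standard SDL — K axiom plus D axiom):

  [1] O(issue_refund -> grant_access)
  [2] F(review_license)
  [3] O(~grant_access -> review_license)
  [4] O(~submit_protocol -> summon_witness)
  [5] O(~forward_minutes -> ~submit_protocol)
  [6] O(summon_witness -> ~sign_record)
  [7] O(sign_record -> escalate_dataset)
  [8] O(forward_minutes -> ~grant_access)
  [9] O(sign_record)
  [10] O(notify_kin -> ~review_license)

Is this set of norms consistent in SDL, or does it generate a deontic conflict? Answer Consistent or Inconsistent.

Inconsistent

F(review_license) at premise 2 means O(~review_license).
Premise 3, O(~grant_access -> review_license), contraposes to O(~review_license -> grant_access); with O(~review_license) we get O(grant_access).
Premise 8, O(forward_minutes -> ~grant_access), contraposes to O(grant_access -> ~forward_minutes); with O(grant_access) we get O(~forward_minutes).
From O(~forward_minutes) and premise 5, O(~forward_minutes -> ~submit_protocol), we obtain O(~submit_protocol).
Premise 4 is O(~submit_protocol -> summon_witness); since O(~submit_protocol), deontic closure gives O(summon_witness).
Applying K to premise 6 (O(summon_witness -> ~sign_record)) and O(summon_witness) yields O(~sign_record).
Yet premise 9 states O(sign_record).
We now have both O(~sign_record) and O(sign_record) — sign_record is simultaneously obligatory and forbidden, violating the D-axiom.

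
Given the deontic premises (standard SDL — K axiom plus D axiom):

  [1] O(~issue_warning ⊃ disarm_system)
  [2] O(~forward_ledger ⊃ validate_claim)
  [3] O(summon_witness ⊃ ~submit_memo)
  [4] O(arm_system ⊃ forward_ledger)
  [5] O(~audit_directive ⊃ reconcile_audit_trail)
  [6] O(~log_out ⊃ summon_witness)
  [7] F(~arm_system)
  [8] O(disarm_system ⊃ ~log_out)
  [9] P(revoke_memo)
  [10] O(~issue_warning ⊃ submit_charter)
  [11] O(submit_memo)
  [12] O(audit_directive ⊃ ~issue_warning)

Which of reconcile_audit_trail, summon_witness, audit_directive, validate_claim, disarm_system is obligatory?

reconcile_audit_trail

From premise 11 we have O(submit_memo).
Premise 3 is O(summon_witness ⊃ ~submit_memo); contrapositively O(submit_memo ⊃ ~summon_witness). Since O(submit_memo) holds, K gives O(~summon_witness).
Premise 6, O(~log_out ⊃ summon_witness), contraposes to O(~summon_witness ⊃ log_out); with O(~summon_witness) we get O(log_out).
Premise 8 is O(disarm_system ⊃ ~log_out); contrapositively O(log_out ⊃ ~disarm_system). Since O(log_out) holds, K gives O(~disarm_system).
Premise 1 is O(~issue_warning ⊃ disarm_system); contrapositively O(~disarm_system ⊃ issue_warning). Since O(~disarm_system) holds, K gives O(issue_warning).
Premise 12 is O(audit_directive ⊃ ~issue_warning); contrapositively O(issue_warning ⊃ ~audit_directive). Since O(issue_warning) holds, K gives O(~audit_directive).
Applying K to premise 5 (O(~audit_directive ⊃ reconcile_audit_trail)) and O(~audit_directive) yields O(reconcile_audit_trail).
So O(reconcile_audit_trail) holds — reconcile_audit_trail is obligatory. None of the other listed options is made obligatory by any chain of premises.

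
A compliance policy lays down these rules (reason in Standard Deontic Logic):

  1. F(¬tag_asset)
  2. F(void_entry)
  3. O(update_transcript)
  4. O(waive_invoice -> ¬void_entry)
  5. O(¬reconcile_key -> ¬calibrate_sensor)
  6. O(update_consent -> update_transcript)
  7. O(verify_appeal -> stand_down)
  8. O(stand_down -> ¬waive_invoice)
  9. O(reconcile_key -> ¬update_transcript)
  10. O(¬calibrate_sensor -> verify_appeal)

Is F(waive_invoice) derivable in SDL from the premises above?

Yes

Premise 3 states O(update_transcript) outright.
The contrapositive of premise 9 (O(reconcile_key -> ¬update_transcript)) is O(update_transcript -> ¬reconcile_key), and O(update_transcript) is already established, so O(¬reconcile_key).
Applying K to premise 5 (O(¬reconcile_key -> ¬calibrate_sensor)) and O(¬reconcile_key) yields O(¬calibrate_sensor).
From O(¬calibrate_sensor) and premise 10, O(¬calibrate_sensor -> verify_appeal), we obtain O(verify_appeal).
Premise 7 is O(verify_appeal -> stand_down); since O(verify_appeal), deontic closure gives O(stand_down).
With premise 8, O(stand_down -> ¬waive_invoice), the K-axiom yields O(¬waive_invoice).
Premises 1, 2, 4, 6 do not contribute to this derivation.
So O(¬waive_invoice) holds, i.e. F(waive_invoice). The claim follows.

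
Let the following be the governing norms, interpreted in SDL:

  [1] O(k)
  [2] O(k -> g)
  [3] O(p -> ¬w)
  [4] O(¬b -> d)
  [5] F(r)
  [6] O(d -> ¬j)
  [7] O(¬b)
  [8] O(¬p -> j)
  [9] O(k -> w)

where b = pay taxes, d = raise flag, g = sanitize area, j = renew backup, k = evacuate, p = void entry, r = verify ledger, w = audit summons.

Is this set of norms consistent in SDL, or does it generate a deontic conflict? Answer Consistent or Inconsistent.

Inconsistent

From premise 7 we have O(¬b).
Premise 4 is O(¬b -> d); since O(¬b), deontic closure gives O(d).
With premise 6, O(d -> ¬j), the K-axiom yields O(¬j).
Premise 8 is O(¬p -> j); contrapositively O(¬j -> p). Since O(¬j) holds, K gives O(p).
Applying K to premise 3 (O(p -> ¬w)) and O(p) yields O(¬w).
Premise 9 is O(k -> w); contrapositively O(¬w -> ¬k). Since O(¬w) holds, K gives O(¬k).
However, premise 1 gives O(k).
We now have both O(¬k) and O(k) — k is simultaneously obligatory and forbidden, violating the D-axiom.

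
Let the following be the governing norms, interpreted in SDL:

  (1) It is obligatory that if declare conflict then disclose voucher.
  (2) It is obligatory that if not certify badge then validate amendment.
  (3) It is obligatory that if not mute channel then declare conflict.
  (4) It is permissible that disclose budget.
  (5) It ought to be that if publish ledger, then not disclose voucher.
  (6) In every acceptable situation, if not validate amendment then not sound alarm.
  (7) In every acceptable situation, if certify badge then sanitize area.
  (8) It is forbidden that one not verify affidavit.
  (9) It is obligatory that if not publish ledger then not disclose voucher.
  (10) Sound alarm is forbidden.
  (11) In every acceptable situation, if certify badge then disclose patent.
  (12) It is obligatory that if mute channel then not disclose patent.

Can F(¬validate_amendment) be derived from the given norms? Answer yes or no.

By case analysis on publish_ledger: premise 5 gives O(publish_ledger → ¬disclose_voucher) and premise 9 gives O(¬publish_ledger → ¬disclose_voucher), so O(¬disclose_voucher) either way.
The contrapositive of premise 1 (O(declare_conflict → disclose_voucher)) is O(¬disclose_voucher → ¬declare_conflict), and O(¬disclose_voucher) is already established, so O(¬declare_conflict).
Premise 3 is O(¬mute_channel → declare_conflict); contrapositively O(¬declare_conflict → mute_channel). Since O(¬declare_conflict) holds, K gives O(mute_channel).
Applying K to premise 12 (O(mute_channel → ¬disclose_patent)) and O(mute_channel) yields O(¬disclose_patent).
Premise 11 is O(certify_badge → disclose_patent); contrapositively O(¬disclose_patent → ¬certify_badge). Since O(¬disclose_patent) holds, K gives O(¬certify_badge).
Applying K to premise 2 (O(¬certify_badge → validate_amendment)) and O(¬certify_badge) yields O(validate_amendment).
Premises 4, 6, 7, 8, 10 do not contribute to this derivation.
So O(validate_amendment) holds, i.e. F(¬validate_amendment). The claim follows.

Yes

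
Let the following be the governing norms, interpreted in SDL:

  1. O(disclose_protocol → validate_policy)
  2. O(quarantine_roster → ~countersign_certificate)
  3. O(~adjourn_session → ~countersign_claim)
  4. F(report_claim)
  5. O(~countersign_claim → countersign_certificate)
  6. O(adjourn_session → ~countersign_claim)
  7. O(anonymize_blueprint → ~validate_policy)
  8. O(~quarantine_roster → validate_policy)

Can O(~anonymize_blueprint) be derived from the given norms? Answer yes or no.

Yes

Premises 3 and 6 cover both cases: O(~adjourn_session → ~countersign_claim) and O(adjourn_session → ~countersign_claim). Since ~adjourn_session ∨ adjourn_session is a tautology, O(~countersign_claim) follows.
From O(~countersign_claim) and premise 5, O(~countersign_claim → countersign_certificate), we obtain O(countersign_certificate).
The contrapositive of premise 2 (O(quarantine_roster → ~countersign_certificate)) is O(countersign_certificate → ~quarantine_roster), and O(countersign_certificate) is already established, so O(~quarantine_roster).
Premise 8 is O(~quarantine_roster → validate_policy); since O(~quarantine_roster), deontic closure gives O(validate_policy).
Premise 7 is O(anonymize_blueprint → ~validate_policy); contrapositively O(validate_policy → ~anonymize_blueprint). Since O(validate_policy) holds, K gives O(~anonymize_blueprint).
Premises 1, 4 do not contribute to this derivation.
So O(~anonymize_blueprint) follows.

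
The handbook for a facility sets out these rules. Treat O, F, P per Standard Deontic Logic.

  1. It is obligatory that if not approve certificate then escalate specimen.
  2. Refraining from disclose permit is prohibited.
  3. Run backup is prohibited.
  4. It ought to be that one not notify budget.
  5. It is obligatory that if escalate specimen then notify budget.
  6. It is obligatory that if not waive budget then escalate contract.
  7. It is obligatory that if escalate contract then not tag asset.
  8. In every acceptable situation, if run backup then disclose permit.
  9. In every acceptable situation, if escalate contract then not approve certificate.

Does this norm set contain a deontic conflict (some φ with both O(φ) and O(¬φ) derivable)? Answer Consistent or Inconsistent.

Premise 8 is O(run_backup → disclose_permit); even if O(disclose_permit) held, inferring O(run_backup) would be affirming the consequent — invalid.
So O(run_backup) is not derivable, and the apparent clash with O(¬run_backup) does not arise.
A world satisfying every obligation exists (e.g. approve_certificate=true, disclose_permit=true, escalate_contract=false, escalate_specimen=false, notify_budget=false, run_backup=false, tag_asset=false, waive_budget=true); no atom is both obligatory and forbidden, so the set is consistent.

Consistent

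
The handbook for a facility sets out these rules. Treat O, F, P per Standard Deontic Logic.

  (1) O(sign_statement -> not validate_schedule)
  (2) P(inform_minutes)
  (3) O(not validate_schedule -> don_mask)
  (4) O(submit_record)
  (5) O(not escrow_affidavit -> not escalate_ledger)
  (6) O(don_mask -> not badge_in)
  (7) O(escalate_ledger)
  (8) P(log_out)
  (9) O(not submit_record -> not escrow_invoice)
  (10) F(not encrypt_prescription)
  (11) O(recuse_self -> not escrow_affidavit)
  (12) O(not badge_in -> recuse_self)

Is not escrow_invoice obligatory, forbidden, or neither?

Neither

Premise 9 is O(not submit_record -> not escrow_invoice), but O(not submit_record) is not derivable from the premises, so it does not yield O(not escrow_invoice).
No premise or chain of K-axiom applications forces O(not escrow_invoice), and none forces O(escrow_invoice). So not escrow_invoice is neither obligatory nor forbidden under these norms.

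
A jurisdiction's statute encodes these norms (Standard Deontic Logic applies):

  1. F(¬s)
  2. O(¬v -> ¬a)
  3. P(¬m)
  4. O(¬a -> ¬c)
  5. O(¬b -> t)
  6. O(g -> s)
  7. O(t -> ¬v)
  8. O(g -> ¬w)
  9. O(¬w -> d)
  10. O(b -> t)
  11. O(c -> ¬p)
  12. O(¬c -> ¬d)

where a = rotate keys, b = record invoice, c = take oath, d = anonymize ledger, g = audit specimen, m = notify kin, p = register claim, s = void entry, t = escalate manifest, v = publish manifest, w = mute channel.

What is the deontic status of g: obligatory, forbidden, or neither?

By case analysis on b: premise 10 gives O(b -> t) and premise 5 gives O(¬b -> t), so O(t) either way.
Premise 7 is O(t -> ¬v); since O(t), deontic closure gives O(¬v).
With premise 2, O(¬v -> ¬a), the K-axiom yields O(¬a).
Premise 4 is O(¬a -> ¬c); since O(¬a), deontic closure gives O(¬c).
Applying K to premise 12 (O(¬c -> ¬d)) and O(¬c) yields O(¬d).
Premise 9 is O(¬w -> d); contrapositively O(¬d -> w). Since O(¬d) holds, K gives O(w).
The contrapositive of premise 8 (O(g -> ¬w)) is O(w -> ¬g), and O(w) is already established, so O(¬g).
Premises 1, 3, 6, 11 do not contribute to this derivation.
Thus O(¬g), which is F(g): g is forbidden.

Forbidden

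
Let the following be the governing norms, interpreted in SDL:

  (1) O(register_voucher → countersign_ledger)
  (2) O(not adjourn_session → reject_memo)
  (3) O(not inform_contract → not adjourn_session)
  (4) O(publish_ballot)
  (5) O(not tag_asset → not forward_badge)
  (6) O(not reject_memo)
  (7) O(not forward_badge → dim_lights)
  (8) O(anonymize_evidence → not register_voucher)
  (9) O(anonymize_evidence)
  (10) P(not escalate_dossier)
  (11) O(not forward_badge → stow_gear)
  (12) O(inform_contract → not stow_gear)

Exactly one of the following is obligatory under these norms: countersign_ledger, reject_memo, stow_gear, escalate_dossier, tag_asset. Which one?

Premise 6 states O(not reject_memo) outright.
Premise 2, O(not adjourn_session → reject_memo), contraposes to O(not reject_memo → adjourn_session); with O(not reject_memo) we get O(adjourn_session).
The contrapositive of premise 3 (O(not inform_contract → not adjourn_session)) is O(adjourn_session → inform_contract), and O(adjourn_session) is already established, so O(inform_contract).
Premise 12 is O(inform_contract → not stow_gear); since O(inform_contract), deontic closure gives O(not stow_gear).
Premise 11, O(not forward_badge → stow_gear), contraposes to O(not stow_gear → forward_badge); with O(not stow_gear) we get O(forward_badge).
Premise 5, O(not tag_asset → not forward_badge), contraposes to O(forward_badge → tag_asset); with O(forward_badge) we get O(tag_asset).
So O(tag_asset) holds — tag_asset is obligatory. None of the other listed options is made obligatory by any chain of premises.

tag_asset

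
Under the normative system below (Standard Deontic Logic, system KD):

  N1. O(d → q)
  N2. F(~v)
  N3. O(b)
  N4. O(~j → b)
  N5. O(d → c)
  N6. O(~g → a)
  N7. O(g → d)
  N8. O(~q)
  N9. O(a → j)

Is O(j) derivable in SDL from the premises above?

Premise 8 gives O(~q).
Premise 1 is O(d → q); contrapositively O(~q → ~d). Since O(~q) holds, K gives O(~d).
Premise 7, O(g → d), contraposes to O(~d → ~g); with O(~d) we get O(~g).
From O(~g) and premise 6, O(~g → a), we obtain O(a).
Premise 9 is O(a → j); since O(a), deontic closure gives O(j).
Premises 2, 3, 4, 5 do not contribute to this derivation.
So O(j) follows.

Yes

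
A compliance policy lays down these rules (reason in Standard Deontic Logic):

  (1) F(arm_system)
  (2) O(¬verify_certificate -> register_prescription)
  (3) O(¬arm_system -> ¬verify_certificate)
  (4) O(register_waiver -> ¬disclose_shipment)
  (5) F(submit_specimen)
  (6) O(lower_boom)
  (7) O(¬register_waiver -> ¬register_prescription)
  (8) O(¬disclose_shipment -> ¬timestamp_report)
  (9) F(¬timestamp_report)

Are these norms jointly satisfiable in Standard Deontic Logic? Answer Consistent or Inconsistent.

Inconsistent

Premise 9, F(¬timestamp_report), is equivalent to O(timestamp_report).
The contrapositive of premise 8 (O(¬disclose_shipment -> ¬timestamp_report)) is O(timestamp_report -> disclose_shipment), and O(timestamp_report) is already established, so O(disclose_shipment).
Premise 4, O(register_waiver -> ¬disclose_shipment), contraposes to O(disclose_shipment -> ¬register_waiver); with O(disclose_shipment) we get O(¬register_waiver).
With premise 7, O(¬register_waiver -> ¬register_prescription), the K-axiom yields O(¬register_prescription).
Premise 2, O(¬verify_certificate -> register_prescription), contraposes to O(¬register_prescription -> verify_certificate); with O(¬register_prescription) we get O(verify_certificate).
Premise 3 is O(¬arm_system -> ¬verify_certificate); contrapositively O(verify_certificate -> arm_system). Since O(verify_certificate) holds, K gives O(arm_system).
However, F(arm_system) at premise 1 amounts to O(¬arm_system).
We now have both O(arm_system) and O(¬arm_system) — arm_system is simultaneously obligatory and forbidden, violating the D-axiom.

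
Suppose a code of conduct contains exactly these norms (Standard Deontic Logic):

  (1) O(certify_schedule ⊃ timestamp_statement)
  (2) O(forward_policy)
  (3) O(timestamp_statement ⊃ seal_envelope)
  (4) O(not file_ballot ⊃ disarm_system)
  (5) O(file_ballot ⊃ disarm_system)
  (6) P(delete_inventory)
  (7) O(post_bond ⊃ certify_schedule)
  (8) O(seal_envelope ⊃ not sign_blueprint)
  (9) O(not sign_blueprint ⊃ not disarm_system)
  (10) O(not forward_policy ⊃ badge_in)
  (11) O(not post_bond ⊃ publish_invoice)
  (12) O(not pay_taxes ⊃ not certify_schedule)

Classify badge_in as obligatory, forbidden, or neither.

Neither

Premise 10 is O(not forward_policy ⊃ badge_in), but O(not forward_policy) is not derivable from the premises, so it does not yield O(badge_in).
No premise or chain of K-axiom applications forces O(badge_in), and none forces O(not badge_in). So badge_in is neither obligatory nor forbidden under these norms.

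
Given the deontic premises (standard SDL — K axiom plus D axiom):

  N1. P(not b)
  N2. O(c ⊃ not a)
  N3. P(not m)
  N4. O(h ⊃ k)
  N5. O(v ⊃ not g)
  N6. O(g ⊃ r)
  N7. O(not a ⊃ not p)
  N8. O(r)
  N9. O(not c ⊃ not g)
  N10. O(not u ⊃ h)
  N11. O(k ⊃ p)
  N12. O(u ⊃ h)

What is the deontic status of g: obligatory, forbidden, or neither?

Premises 12 and 10 are O(u ⊃ h) and O(not u ⊃ h); every ideal world satisfies u or not u, so in either case h holds — hence O(h).
Premise 4 is O(h ⊃ k); since O(h), deontic closure gives O(k).
With premise 11, O(k ⊃ p), the K-axiom yields O(p).
Premise 7, O(not a ⊃ not p), contraposes to O(p ⊃ a); with O(p) we get O(a).
Premise 2 is O(c ⊃ not a); contrapositively O(a ⊃ not c). Since O(a) holds, K gives O(not c).
With premise 9, O(not c ⊃ not g), the K-axiom yields O(not g).
Premises 1, 3, 5, 6, 8 do not contribute to this derivation.
Thus O(not g), which is F(g): g is forbidden.

Forbidden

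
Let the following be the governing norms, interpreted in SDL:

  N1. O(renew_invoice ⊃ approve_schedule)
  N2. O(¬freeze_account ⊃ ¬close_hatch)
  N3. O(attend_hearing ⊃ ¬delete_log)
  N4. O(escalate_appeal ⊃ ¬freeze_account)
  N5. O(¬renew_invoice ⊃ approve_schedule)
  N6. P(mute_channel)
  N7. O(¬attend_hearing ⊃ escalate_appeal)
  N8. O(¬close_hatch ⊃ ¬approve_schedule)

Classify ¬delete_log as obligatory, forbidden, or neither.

By case analysis on ¬renew_invoice: premise 5 gives O(¬renew_invoice ⊃ approve_schedule) and premise 1 gives O(renew_invoice ⊃ approve_schedule), so O(approve_schedule) either way.
Premise 8 is O(¬close_hatch ⊃ ¬approve_schedule); contrapositively O(approve_schedule ⊃ close_hatch). Since O(approve_schedule) holds, K gives O(close_hatch).
The contrapositive of premise 2 (O(¬freeze_account ⊃ ¬close_hatch)) is O(close_hatch ⊃ freeze_account), and O(close_hatch) is already established, so O(freeze_account).
Premise 4, O(escalate_appeal ⊃ ¬freeze_account), contraposes to O(freeze_account ⊃ ¬escalate_appeal); with O(freeze_account) we get O(¬escalate_appeal).
Premise 7, O(¬attend_hearing ⊃ escalate_appeal), contraposes to O(¬escalate_appeal ⊃ attend_hearing); with O(¬escalate_appeal) we get O(attend_hearing).
From O(attend_hearing) and premise 3, O(attend_hearing ⊃ ¬delete_log), we obtain O(¬delete_log).
Premise 6 does not contribute to this derivation.
Hence ¬delete_log is obligatory.

Obligatory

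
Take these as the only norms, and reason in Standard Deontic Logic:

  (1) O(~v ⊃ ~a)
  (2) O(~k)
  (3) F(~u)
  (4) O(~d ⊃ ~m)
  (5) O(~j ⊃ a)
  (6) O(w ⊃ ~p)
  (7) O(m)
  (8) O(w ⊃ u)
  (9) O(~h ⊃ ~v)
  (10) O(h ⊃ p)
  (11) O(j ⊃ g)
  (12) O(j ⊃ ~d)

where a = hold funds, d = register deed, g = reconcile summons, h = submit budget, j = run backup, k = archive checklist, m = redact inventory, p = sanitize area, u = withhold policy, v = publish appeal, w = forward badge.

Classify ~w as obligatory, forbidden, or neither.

From premise 7 we have O(m).
The contrapositive of premise 4 (O(~d ⊃ ~m)) is O(m ⊃ d), and O(m) is already established, so O(d).
Premise 12, O(j ⊃ ~d), contraposes to O(d ⊃ ~j); with O(d) we get O(~j).
Applying K to premise 5 (O(~j ⊃ a)) and O(~j) yields O(a).
Premise 1, O(~v ⊃ ~a), contraposes to O(a ⊃ v); with O(a) we get O(v).
Premise 9, O(~h ⊃ ~v), contraposes to O(v ⊃ h); with O(v) we get O(h).
From O(h) and premise 10, O(h ⊃ p), we obtain O(p).
The contrapositive of premise 6 (O(w ⊃ ~p)) is O(p ⊃ ~w), and O(p) is already established, so O(~w).
Premises 2, 3, 8, 11 do not contribute to this derivation.
Hence ~w is obligatory.

Obligatory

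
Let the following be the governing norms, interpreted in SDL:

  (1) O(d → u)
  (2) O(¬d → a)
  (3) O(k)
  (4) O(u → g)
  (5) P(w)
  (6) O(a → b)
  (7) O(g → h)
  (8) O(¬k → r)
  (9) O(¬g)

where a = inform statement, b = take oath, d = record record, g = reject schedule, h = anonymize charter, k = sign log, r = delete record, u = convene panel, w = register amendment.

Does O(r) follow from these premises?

Premise 8 is O(¬k → r), but O(¬k) is not derivable from the premises, so it does not yield O(r).
No other premise forces O(r). An ideal world satisfying every premise can still have r false, so O(r) is not derivable.

No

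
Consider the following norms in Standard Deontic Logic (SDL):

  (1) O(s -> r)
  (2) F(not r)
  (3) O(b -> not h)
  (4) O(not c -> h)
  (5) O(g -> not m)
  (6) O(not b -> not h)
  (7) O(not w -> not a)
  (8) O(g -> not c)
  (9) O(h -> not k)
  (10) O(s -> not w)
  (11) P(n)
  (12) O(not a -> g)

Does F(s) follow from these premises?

Premises 6 and 3 are O(not b -> not h) and O(b -> not h); every ideal world satisfies not b or b, so in either case not h holds — hence O(not h).
Premise 4, O(not c -> h), contraposes to O(not h -> c); with O(not h) we get O(c).
Premise 8 is O(g -> not c); contrapositively O(c -> not g). Since O(c) holds, K gives O(not g).
The contrapositive of premise 12 (O(not a -> g)) is O(not g -> a), and O(not g) is already established, so O(a).
Premise 7 is O(not w -> not a); contrapositively O(a -> w). Since O(a) holds, K gives O(w).
Premise 10 is O(s -> not w); contrapositively O(w -> not s). Since O(w) holds, K gives O(not s).
Premises 1, 2, 5, 9, 11 do not contribute to this derivation.
So O(not s) holds, i.e. F(s). The claim follows.

Yes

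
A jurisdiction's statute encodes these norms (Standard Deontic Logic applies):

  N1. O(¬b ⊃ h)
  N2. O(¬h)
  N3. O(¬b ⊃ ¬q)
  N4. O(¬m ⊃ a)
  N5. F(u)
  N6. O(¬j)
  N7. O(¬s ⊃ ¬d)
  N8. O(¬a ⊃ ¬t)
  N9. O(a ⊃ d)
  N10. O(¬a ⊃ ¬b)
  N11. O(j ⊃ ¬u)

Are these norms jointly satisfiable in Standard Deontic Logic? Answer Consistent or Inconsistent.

Premise 11 is O(j ⊃ ¬u); even if O(¬u) held, inferring O(j) would be affirming the consequent — invalid.
So O(j) is not derivable, and the apparent clash with O(¬j) does not arise.
A world satisfying every obligation exists (e.g. a=true, b=true, d=true, h=false, j=false, m=false, q=false, s=true, t=false, u=false); no atom is both obligatory and forbidden, so the set is consistent.

Consistent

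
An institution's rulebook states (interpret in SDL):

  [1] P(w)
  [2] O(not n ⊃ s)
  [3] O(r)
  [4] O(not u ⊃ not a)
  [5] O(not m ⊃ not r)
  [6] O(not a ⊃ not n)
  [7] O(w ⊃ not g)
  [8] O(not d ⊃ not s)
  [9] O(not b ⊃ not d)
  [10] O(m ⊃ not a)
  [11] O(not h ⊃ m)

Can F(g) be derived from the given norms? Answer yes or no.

No

Premise 7 is O(w ⊃ not g), but O(w) is not derivable from the premises (the permission P(w) asserts only not O(not w), not O(w)), so it does not yield O(not g).
No other premise forces O(not g). An ideal world satisfying every premise can still have g true, so F(g) is not derivable.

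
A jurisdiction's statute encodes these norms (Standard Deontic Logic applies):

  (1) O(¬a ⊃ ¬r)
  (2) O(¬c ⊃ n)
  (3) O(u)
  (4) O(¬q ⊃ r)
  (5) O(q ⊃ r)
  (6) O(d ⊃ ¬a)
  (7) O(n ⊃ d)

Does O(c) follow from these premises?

Yes

By case analysis on ¬q: premise 4 gives O(¬q ⊃ r) and premise 5 gives O(q ⊃ r), so O(r) either way.
Premise 1, O(¬a ⊃ ¬r), contraposes to O(r ⊃ a); with O(r) we get O(a).
Premise 6 is O(d ⊃ ¬a); contrapositively O(a ⊃ ¬d). Since O(a) holds, K gives O(¬d).
Premise 7, O(n ⊃ d), contraposes to O(¬d ⊃ ¬n); with O(¬d) we get O(¬n).
The contrapositive of premise 2 (O(¬c ⊃ n)) is O(¬n ⊃ c), and O(¬n) is already established, so O(c).
Premise 3 does not contribute to this derivation.
So O(c) follows.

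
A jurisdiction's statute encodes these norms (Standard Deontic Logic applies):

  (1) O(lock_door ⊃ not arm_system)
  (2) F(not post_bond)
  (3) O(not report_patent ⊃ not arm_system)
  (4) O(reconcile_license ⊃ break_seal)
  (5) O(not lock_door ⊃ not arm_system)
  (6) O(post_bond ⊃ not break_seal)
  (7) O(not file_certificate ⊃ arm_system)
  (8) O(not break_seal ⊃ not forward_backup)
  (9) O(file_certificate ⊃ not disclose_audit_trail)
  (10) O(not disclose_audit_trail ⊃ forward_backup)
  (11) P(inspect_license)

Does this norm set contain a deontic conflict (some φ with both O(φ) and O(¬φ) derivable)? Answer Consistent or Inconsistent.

Inconsistent

By case analysis on not lock_door: premise 5 gives O(not lock_door ⊃ not arm_system) and premise 1 gives O(lock_door ⊃ not arm_system), so O(not arm_system) either way.
Premise 7 is O(not file_certificate ⊃ arm_system); contrapositively O(not arm_system ⊃ file_certificate). Since O(not arm_system) holds, K gives O(file_certificate).
With premise 9, O(file_certificate ⊃ not disclose_audit_trail), the K-axiom yields O(not disclose_audit_trail).
From O(not disclose_audit_trail) and premise 10, O(not disclose_audit_trail ⊃ forward_backup), we obtain O(forward_backup).
Premise 8 is O(not break_seal ⊃ not forward_backup); contrapositively O(forward_backup ⊃ break_seal). Since O(forward_backup) holds, K gives O(break_seal).
Premise 6 is O(post_bond ⊃ not break_seal); contrapositively O(break_seal ⊃ not post_bond). Since O(break_seal) holds, K gives O(not post_bond).
But premise 2, F(not post_bond), means O(post_bond).
We now have both O(not post_bond) and O(post_bond) — post_bond is simultaneously obligatory and forbidden, violating the D-axiom.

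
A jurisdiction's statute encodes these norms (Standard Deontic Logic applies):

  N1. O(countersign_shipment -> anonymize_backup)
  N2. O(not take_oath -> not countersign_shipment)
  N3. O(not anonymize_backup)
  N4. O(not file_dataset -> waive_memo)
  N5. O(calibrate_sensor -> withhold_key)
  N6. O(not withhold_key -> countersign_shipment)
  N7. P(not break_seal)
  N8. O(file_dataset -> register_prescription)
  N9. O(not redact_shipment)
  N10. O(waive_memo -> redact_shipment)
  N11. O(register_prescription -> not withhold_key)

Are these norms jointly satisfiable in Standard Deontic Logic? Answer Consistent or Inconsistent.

Premise 3 states O(not anonymize_backup) outright.
The contrapositive of premise 1 (O(countersign_shipment -> anonymize_backup)) is O(not anonymize_backup -> not countersign_shipment), and O(not anonymize_backup) is already established, so O(not countersign_shipment).
The contrapositive of premise 6 (O(not withhold_key -> countersign_shipment)) is O(not countersign_shipment -> withhold_key), and O(not countersign_shipment) is already established, so O(withhold_key).
Premise 11, O(register_prescription -> not withhold_key), contraposes to O(withhold_key -> not register_prescription); with O(withhold_key) we get O(not register_prescription).
Premise 8 is O(file_dataset -> register_prescription); contrapositively O(not register_prescription -> not file_dataset). Since O(not register_prescription) holds, K gives O(not file_dataset).
Applying K to premise 4 (O(not file_dataset -> waive_memo)) and O(not file_dataset) yields O(waive_memo).
With premise 10, O(waive_memo -> redact_shipment), the K-axiom yields O(redact_shipment).
But premise 9 directly asserts O(not redact_shipment).
We now have both O(redact_shipment) and O(not redact_shipment) — redact_shipment is simultaneously obligatory and forbidden, violating the D-axiom.

Inconsistent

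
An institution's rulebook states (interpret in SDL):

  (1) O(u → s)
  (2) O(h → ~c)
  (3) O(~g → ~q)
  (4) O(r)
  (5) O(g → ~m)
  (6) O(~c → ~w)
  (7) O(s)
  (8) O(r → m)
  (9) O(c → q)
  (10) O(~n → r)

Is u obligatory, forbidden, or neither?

Neither

Premise 1 is O(u → s); even if O(s) held, inferring O(u) would be affirming the consequent — invalid.
No premise or chain of K-axiom applications forces O(u), and none forces O(~u). So u is neither obligatory nor forbidden under these norms.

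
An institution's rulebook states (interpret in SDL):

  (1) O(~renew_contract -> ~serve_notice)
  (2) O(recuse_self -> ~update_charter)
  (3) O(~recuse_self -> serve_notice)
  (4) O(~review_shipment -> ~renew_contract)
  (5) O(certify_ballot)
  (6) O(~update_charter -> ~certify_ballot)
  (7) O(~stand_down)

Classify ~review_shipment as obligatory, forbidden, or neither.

Forbidden

From premise 5 we have O(certify_ballot).
The contrapositive of premise 6 (O(~update_charter -> ~certify_ballot)) is O(certify_ballot -> update_charter), and O(certify_ballot) is already established, so O(update_charter).
Premise 2 is O(recuse_self -> ~update_charter); contrapositively O(update_charter -> ~recuse_self). Since O(update_charter) holds, K gives O(~recuse_self).
Applying K to premise 3 (O(~recuse_self -> serve_notice)) and O(~recuse_self) yields O(serve_notice).
Premise 1, O(~renew_contract -> ~serve_notice), contraposes to O(serve_notice -> renew_contract); with O(serve_notice) we get O(renew_contract).
Premise 4 is O(~review_shipment -> ~renew_contract); contrapositively O(renew_contract -> review_shipment). Since O(renew_contract) holds, K gives O(review_shipment).
Premise 7 does not contribute to this derivation.
Thus O(review_shipment), which is F(~review_shipment): ~review_shipment is forbidden.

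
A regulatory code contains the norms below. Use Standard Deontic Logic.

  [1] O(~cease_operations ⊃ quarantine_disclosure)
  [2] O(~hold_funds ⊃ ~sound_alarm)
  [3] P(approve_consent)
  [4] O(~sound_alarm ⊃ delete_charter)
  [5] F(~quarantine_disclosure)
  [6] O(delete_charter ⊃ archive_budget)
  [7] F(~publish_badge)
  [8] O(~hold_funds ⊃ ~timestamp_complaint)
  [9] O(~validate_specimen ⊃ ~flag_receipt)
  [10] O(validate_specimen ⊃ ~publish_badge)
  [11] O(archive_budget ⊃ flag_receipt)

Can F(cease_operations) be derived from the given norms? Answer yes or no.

No

Premise 1 is O(~cease_operations ⊃ quarantine_disclosure); even if O(quarantine_disclosure) held, inferring O(~cease_operations) would be affirming the consequent — invalid.
No other premise forces O(~cease_operations). An ideal world satisfying every premise can still have cease_operations true, so F(cease_operations) is not derivable.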